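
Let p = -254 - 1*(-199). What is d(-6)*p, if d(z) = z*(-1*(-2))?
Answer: 660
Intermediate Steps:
p = -55 (p = -254 + 199 = -55)
d(z) = 2*z (d(z) = z*2 = 2*z)
d(-6)*p = (2*(-6))*(-55) = -12*(-55) = 660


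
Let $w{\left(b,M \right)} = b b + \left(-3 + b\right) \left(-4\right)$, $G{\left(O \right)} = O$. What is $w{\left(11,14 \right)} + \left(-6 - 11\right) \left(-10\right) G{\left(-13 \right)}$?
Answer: $-2121$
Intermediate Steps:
$w{\left(b,M \right)} = 12 + b^{2} - 4 b$ ($w{\left(b,M \right)} = b^{2} - \left(-12 + 4 b\right) = 12 + b^{2} - 4 b$)
$w{\left(11,14 \right)} + \left(-6 - 11\right) \left(-10\right) G{\left(-13 \right)} = \left(12 + 11^{2} - 44\right) + \left(-6 - 11\right) \left(-10\right) \left(-13\right) = \left(12 + 121 - 44\right) + \left(-17\right) \left(-10\right) \left(-13\right) = 89 + 170 \left(-13\right) = 89 - 2210 = -2121$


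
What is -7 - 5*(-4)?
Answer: 13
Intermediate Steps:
-7 - 5*(-4) = -7 + 20 = 13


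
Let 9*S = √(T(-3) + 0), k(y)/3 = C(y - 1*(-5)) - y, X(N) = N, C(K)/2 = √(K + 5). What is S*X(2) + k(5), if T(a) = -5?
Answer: -15 + 6*√15 + 2*I*√5/9 ≈ 8.2379 + 0.4969*I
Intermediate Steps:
C(K) = 2*√(5 + K) (C(K) = 2*√(K + 5) = 2*√(5 + K))
k(y) = -3*y + 6*√(10 + y) (k(y) = 3*(2*√(5 + (y - 1*(-5))) - y) = 3*(2*√(5 + (y + 5)) - y) = 3*(2*√(5 + (5 + y)) - y) = 3*(2*√(10 + y) - y) = 3*(-y + 2*√(10 + y)) = -3*y + 6*√(10 + y))
S = I*√5/9 (S = √(-5 + 0)/9 = √(-5)/9 = (I*√5)/9 = I*√5/9 ≈ 0.24845*I)
S*X(2) + k(5) = (I*√5/9)*2 + (-3*5 + 6*√(10 + 5)) = 2*I*√5/9 + (-15 + 6*√15) = -15 + 6*√15 + 2*I*√5/9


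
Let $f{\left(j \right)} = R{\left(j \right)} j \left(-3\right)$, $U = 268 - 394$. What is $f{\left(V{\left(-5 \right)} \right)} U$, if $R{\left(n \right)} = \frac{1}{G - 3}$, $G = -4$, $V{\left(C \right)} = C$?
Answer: $270$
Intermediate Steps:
$U = -126$
$R{\left(n \right)} = - \frac{1}{7}$ ($R{\left(n \right)} = \frac{1}{-4 - 3} = \frac{1}{-7} = - \frac{1}{7}$)
$f{\left(j \right)} = \frac{3 j}{7}$ ($f{\left(j \right)} = - \frac{j}{7} \left(-3\right) = \frac{3 j}{7}$)
$f{\left(V{\left(-5 \right)} \right)} U = \frac{3}{7} \left(-5\right) \left(-126\right) = \left(- \frac{15}{7}\right) \left(-126\right) = 270$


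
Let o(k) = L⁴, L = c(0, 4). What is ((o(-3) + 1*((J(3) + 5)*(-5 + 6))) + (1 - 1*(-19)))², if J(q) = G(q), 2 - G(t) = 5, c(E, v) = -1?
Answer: 529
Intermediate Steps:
L = -1
G(t) = -3 (G(t) = 2 - 1*5 = 2 - 5 = -3)
J(q) = -3
o(k) = 1 (o(k) = (-1)⁴ = 1)
((o(-3) + 1*((J(3) + 5)*(-5 + 6))) + (1 - 1*(-19)))² = ((1 + 1*((-3 + 5)*(-5 + 6))) + (1 - 1*(-19)))² = ((1 + 1*(2*1)) + (1 + 19))² = ((1 + 1*2) + 20)² = ((1 + 2) + 20)² = (3 + 20)² = 23² = 529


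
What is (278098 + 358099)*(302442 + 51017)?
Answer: 224869555423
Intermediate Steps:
(278098 + 358099)*(302442 + 51017) = 636197*353459 = 224869555423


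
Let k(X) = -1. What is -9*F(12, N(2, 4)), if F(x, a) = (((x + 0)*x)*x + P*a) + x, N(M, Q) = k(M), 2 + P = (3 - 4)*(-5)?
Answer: -15633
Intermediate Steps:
P = 3 (P = -2 + (3 - 4)*(-5) = -2 - 1*(-5) = -2 + 5 = 3)
N(M, Q) = -1
F(x, a) = x + x³ + 3*a (F(x, a) = (((x + 0)*x)*x + 3*a) + x = ((x*x)*x + 3*a) + x = (x²*x + 3*a) + x = (x³ + 3*a) + x = x + x³ + 3*a)
-9*F(12, N(2, 4)) = -9*(12 + 12³ + 3*(-1)) = -9*(12 + 1728 - 3) = -9*1737 = -15633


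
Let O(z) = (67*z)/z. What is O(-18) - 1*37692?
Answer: -37625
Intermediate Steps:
O(z) = 67
O(-18) - 1*37692 = 67 - 1*37692 = 67 - 37692 = -37625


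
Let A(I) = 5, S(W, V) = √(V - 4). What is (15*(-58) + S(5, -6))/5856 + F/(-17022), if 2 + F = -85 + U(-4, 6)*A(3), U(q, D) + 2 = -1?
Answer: -394773/2768912 + I*√10/5856 ≈ -0.14257 + 0.00054001*I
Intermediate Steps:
S(W, V) = √(-4 + V)
U(q, D) = -3 (U(q, D) = -2 - 1 = -3)
F = -102 (F = -2 + (-85 - 3*5) = -2 + (-85 - 15) = -2 - 100 = -102)
(15*(-58) + S(5, -6))/5856 + F/(-17022) = (15*(-58) + √(-4 - 6))/5856 - 102/(-17022) = (-870 + √(-10))*(1/5856) - 102*(-1/17022) = (-870 + I*√10)*(1/5856) + 17/2837 = (-145/976 + I*√10/5856) + 17/2837 = -394773/2768912 + I*√10/5856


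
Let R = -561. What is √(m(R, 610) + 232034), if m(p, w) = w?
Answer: 2*√58161 ≈ 482.33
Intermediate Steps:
√(m(R, 610) + 232034) = √(610 + 232034) = √232644 = 2*√58161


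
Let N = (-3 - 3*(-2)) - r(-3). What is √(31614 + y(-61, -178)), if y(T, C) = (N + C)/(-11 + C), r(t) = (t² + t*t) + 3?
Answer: √2560818/9 ≈ 177.81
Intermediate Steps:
r(t) = 3 + 2*t² (r(t) = (t² + t²) + 3 = 2*t² + 3 = 3 + 2*t²)
N = -18 (N = (-3 - 3*(-2)) - (3 + 2*(-3)²) = (-3 + 6) - (3 + 2*9) = 3 - (3 + 18) = 3 - 1*21 = 3 - 21 = -18)
y(T, C) = (-18 + C)/(-11 + C)
√(31614 + y(-61, -178)) = √(31614 + (-18 - 178)/(-11 - 178)) = √(31614 - 196/(-189)) = √(31614 - 1/189*(-196)) = √(31614 + 28/27) = √(853606/27) = √2560818/9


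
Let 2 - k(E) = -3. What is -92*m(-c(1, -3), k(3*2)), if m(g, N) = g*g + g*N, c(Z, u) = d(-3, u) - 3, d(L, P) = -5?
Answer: -9568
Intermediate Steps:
c(Z, u) = -8 (c(Z, u) = -5 - 3 = -8)
k(E) = 5 (k(E) = 2 - 1*(-3) = 2 + 3 = 5)
m(g, N) = g**2 + N*g
-92*m(-c(1, -3), k(3*2)) = -92*(-1*(-8))*(5 - 1*(-8)) = -736*(5 + 8) = -736*13 = -92*104 = -9568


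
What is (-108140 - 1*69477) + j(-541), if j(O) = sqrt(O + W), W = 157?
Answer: -177617 + 8*I*sqrt(6) ≈ -1.7762e+5 + 19.596*I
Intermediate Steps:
j(O) = sqrt(157 + O) (j(O) = sqrt(O + 157) = sqrt(157 + O))
(-108140 - 1*69477) + j(-541) = (-108140 - 1*69477) + sqrt(157 - 541) = (-108140 - 69477) + sqrt(-384) = -177617 + 8*I*sqrt(6)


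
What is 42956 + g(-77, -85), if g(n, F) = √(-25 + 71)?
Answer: 42956 + √46 ≈ 42963.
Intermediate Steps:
g(n, F) = √46
42956 + g(-77, -85) = 42956 + √46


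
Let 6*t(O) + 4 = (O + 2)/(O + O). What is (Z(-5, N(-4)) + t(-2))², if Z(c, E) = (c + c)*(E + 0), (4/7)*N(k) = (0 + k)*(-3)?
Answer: 399424/9 ≈ 44380.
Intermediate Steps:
N(k) = -21*k/4 (N(k) = 7*((0 + k)*(-3))/4 = 7*(k*(-3))/4 = 7*(-3*k)/4 = -21*k/4)
Z(c, E) = 2*E*c (Z(c, E) = (2*c)*E = 2*E*c)
t(O) = -⅔ + (2 + O)/(12*O) (t(O) = -⅔ + ((O + 2)/(O + O))/6 = -⅔ + ((2 + O)/((2*O)))/6 = -⅔ + ((2 + O)*(1/(2*O)))/6 = -⅔ + ((2 + O)/(2*O))/6 = -⅔ + (2 + O)/(12*O))
(Z(-5, N(-4)) + t(-2))² = (2*(-21/4*(-4))*(-5) + (1/12)*(2 - 7*(-2))/(-2))² = (2*21*(-5) + (1/12)*(-½)*(2 + 14))² = (-210 + (1/12)*(-½)*16)² = (-210 - ⅔)² = (-632/3)² = 399424/9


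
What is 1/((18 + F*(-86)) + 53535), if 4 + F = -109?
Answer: 1/63271 ≈ 1.5805e-5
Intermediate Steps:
F = -113 (F = -4 - 109 = -113)
1/((18 + F*(-86)) + 53535) = 1/((18 - 113*(-86)) + 53535) = 1/((18 + 9718) + 53535) = 1/(9736 + 53535) = 1/63271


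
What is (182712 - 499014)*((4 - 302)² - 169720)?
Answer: 25593892632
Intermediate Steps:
(182712 - 499014)*((4 - 302)² - 169720) = -316302*((-298)² - 169720) = -316302*(88804 - 169720) = -316302*(-80916) = 25593892632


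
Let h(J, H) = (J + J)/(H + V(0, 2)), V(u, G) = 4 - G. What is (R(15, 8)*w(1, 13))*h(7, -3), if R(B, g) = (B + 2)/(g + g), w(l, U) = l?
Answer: -119/8 ≈ -14.875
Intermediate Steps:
R(B, g) = (2 + B)/(2*g) (R(B, g) = (2 + B)/((2*g)) = (2 + B)*(1/(2*g)) = (2 + B)/(2*g))
h(J, H) = 2*J/(2 + H) (h(J, H) = (J + J)/(H + (4 - 1*2)) = (2*J)/(H + (4 - 2)) = (2*J)/(H + 2) = (2*J)/(2 + H) = 2*J/(2 + H))
(R(15, 8)*w(1, 13))*h(7, -3) = (((½)*(2 + 15)/8)*1)*(2*7/(2 - 3)) = (((½)*(⅛)*17)*1)*(2*7/(-1)) = ((17/16)*1)*(2*7*(-1)) = (17/16)*(-14) = -119/8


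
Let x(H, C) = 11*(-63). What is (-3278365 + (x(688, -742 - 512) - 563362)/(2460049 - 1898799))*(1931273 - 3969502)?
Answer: 750061309534067969/112250 ≈ 6.6821e+12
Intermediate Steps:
x(H, C) = -693
(-3278365 + (x(688, -742 - 512) - 563362)/(2460049 - 1898799))*(1931273 - 3969502) = (-3278365 + (-693 - 563362)/(2460049 - 1898799))*(1931273 - 3969502) = (-3278365 - 564055/561250)*(-2038229) = (-3278365 - 564055*1/561250)*(-2038229) = (-3278365 - 112811/112250)*(-2038229) = -367996584061/112250*(-2038229) = 750061309534067969/112250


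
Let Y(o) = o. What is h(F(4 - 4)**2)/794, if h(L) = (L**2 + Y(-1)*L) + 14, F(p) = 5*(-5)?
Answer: 195007/397 ≈ 491.20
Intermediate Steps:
F(p) = -25
h(L) = 14 + L**2 - L (h(L) = (L**2 - L) + 14 = 14 + L**2 - L)
h(F(4 - 4)**2)/794 = (14 + ((-25)**2)**2 - 1*(-25)**2)/794 = (14 + 625**2 - 1*625)*(1/794) = (14 + 390625 - 625)*(1/794) = 390014*(1/794) = 195007/397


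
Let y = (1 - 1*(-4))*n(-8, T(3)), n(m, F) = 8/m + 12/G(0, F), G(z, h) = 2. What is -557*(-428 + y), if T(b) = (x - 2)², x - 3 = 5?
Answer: 224471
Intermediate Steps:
x = 8 (x = 3 + 5 = 8)
T(b) = 36 (T(b) = (8 - 2)² = 6² = 36)
n(m, F) = 6 + 8/m (n(m, F) = 8/m + 12/2 = 8/m + 12*(½) = 8/m + 6 = 6 + 8/m)
y = 25 (y = (1 - 1*(-4))*(6 + 8/(-8)) = (1 + 4)*(6 + 8*(-⅛)) = 5*(6 - 1) = 5*5 = 25)
-557*(-428 + y) = -557*(-428 + 25) = -557*(-403) = 224471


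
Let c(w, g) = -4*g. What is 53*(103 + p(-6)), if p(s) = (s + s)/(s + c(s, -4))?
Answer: 26977/5 ≈ 5395.4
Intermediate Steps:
p(s) = 2*s/(16 + s) (p(s) = (s + s)/(s - 4*(-4)) = (2*s)/(s + 16) = (2*s)/(16 + s) = 2*s/(16 + s))
53*(103 + p(-6)) = 53*(103 + 2*(-6)/(16 - 6)) = 53*(103 + 2*(-6)/10) = 53*(103 + 2*(-6)*(⅒)) = 53*(103 - 6/5) = 53*(509/5) = 26977/5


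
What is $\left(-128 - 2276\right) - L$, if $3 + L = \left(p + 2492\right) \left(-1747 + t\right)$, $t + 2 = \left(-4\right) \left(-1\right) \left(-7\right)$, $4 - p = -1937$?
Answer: $7875040$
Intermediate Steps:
$p = 1941$ ($p = 4 - -1937 = 4 + 1937 = 1941$)
$t = -30$ ($t = -2 + \left(-4\right) \left(-1\right) \left(-7\right) = -2 + 4 \left(-7\right) = -2 - 28 = -30$)
$L = -7877444$ ($L = -3 + \left(1941 + 2492\right) \left(-1747 - 30\right) = -3 + 4433 \left(-1777\right) = -3 - 7877441 = -7877444$)
$\left(-128 - 2276\right) - L = \left(-128 - 2276\right) - -7877444 = -2404 + 7877444 = 7875040$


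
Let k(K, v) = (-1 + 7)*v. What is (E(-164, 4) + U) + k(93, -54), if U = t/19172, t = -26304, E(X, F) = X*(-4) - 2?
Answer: 1575114/4793 ≈ 328.63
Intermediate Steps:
k(K, v) = 6*v
E(X, F) = -2 - 4*X (E(X, F) = -4*X - 2 = -2 - 4*X)
U = -6576/4793 (U = -26304/19172 = -26304*1/19172 = -6576/4793 ≈ -1.3720)
(E(-164, 4) + U) + k(93, -54) = ((-2 - 4*(-164)) - 6576/4793) + 6*(-54) = ((-2 + 656) - 6576/4793) - 324 = (654 - 6576/4793) - 324 = 3128046/4793 - 324 = 1575114/4793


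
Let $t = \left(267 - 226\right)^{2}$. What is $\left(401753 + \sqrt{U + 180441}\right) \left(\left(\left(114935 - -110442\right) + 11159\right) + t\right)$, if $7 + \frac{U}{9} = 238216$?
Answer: $95704394401 + 714651 \sqrt{258258} \approx 9.6068 \cdot 10^{10}$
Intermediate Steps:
$U = 2143881$ ($U = -63 + 9 \cdot 238216 = -63 + 2143944 = 2143881$)
$t = 1681$ ($t = 41^{2} = 1681$)
$\left(401753 + \sqrt{U + 180441}\right) \left(\left(\left(114935 - -110442\right) + 11159\right) + t\right) = \left(401753 + \sqrt{2143881 + 180441}\right) \left(\left(\left(114935 - -110442\right) + 11159\right) + 1681\right) = \left(401753 + \sqrt{2324322}\right) \left(\left(\left(114935 + 110442\right) + 11159\right) + 1681\right) = \left(401753 + 3 \sqrt{258258}\right) \left(\left(225377 + 11159\right) + 1681\right) = \left(401753 + 3 \sqrt{258258}\right) \left(236536 + 1681\right) = \left(401753 + 3 \sqrt{258258}\right) 238217 = 95704394401 + 714651 \sqrt{258258}$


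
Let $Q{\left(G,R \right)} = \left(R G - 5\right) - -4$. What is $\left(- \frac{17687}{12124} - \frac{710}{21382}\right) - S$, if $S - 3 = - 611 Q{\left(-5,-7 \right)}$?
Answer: $\frac{2692095518627}{129617684} \approx 20770.0$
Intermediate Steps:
$Q{\left(G,R \right)} = -1 + G R$ ($Q{\left(G,R \right)} = \left(G R - 5\right) + 4 = \left(-5 + G R\right) + 4 = -1 + G R$)
$S = -20771$ ($S = 3 - 611 \left(-1 - -35\right) = 3 - 611 \left(-1 + 35\right) = 3 - 20774 = -20771$)
$\left(- \frac{17687}{12124} - \frac{710}{21382}\right) - S = \left(- \frac{17687}{12124} - \frac{710}{21382}\right) - -20771 = \left(\left(-17687\right) \frac{1}{12124} - \frac{355}{10691}\right) + 20771 = \left(- \frac{17687}{12124} - \frac{355}{10691}\right) + 20771 = - \frac{193395737}{129617684} + 20771 = \frac{2692095518627}{129617684}$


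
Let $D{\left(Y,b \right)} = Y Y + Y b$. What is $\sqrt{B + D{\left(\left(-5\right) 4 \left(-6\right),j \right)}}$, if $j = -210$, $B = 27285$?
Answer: $\sqrt{16485} \approx 128.39$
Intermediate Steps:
$D{\left(Y,b \right)} = Y^{2} + Y b$
$\sqrt{B + D{\left(\left(-5\right) 4 \left(-6\right),j \right)}} = \sqrt{27285 + \left(-5\right) 4 \left(-6\right) \left(\left(-5\right) 4 \left(-6\right) - 210\right)} = \sqrt{27285 + \left(-20\right) \left(-6\right) \left(\left(-20\right) \left(-6\right) - 210\right)} = \sqrt{27285 + 120 \left(120 - 210\right)} = \sqrt{27285 + 120 \left(-90\right)} = \sqrt{27285 - 10800} = \sqrt{16485}$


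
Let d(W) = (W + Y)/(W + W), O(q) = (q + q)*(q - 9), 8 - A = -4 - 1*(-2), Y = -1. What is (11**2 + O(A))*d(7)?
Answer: 423/7 ≈ 60.429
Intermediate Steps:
A = 10 (A = 8 - (-4 - 1*(-2)) = 8 - (-4 + 2) = 8 - 1*(-2) = 8 + 2 = 10)
O(q) = 2*q*(-9 + q) (O(q) = (2*q)*(-9 + q) = 2*q*(-9 + q))
d(W) = (-1 + W)/(2*W) (d(W) = (W - 1)/(W + W) = (-1 + W)/((2*W)) = (-1 + W)*(1/(2*W)) = (-1 + W)/(2*W))
(11**2 + O(A))*d(7) = (11**2 + 2*10*(-9 + 10))*((1/2)*(-1 + 7)/7) = (121 + 2*10*1)*((1/2)*(1/7)*6) = (121 + 20)*(3/7) = 141*(3/7) = 423/7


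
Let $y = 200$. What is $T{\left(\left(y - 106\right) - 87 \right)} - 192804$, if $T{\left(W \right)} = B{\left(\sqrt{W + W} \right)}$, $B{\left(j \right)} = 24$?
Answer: $-192780$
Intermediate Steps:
$T{\left(W \right)} = 24$
$T{\left(\left(y - 106\right) - 87 \right)} - 192804 = 24 - 192804 = -192780$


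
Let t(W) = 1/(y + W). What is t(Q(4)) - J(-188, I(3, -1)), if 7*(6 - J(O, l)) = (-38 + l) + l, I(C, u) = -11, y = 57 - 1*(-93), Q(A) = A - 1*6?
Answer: -15089/1036 ≈ -14.565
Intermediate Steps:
Q(A) = -6 + A (Q(A) = A - 6 = -6 + A)
y = 150 (y = 57 + 93 = 150)
J(O, l) = 80/7 - 2*l/7 (J(O, l) = 6 - ((-38 + l) + l)/7 = 6 - (-38 + 2*l)/7 = 6 + (38/7 - 2*l/7) = 80/7 - 2*l/7)
t(W) = 1/(150 + W)
t(Q(4)) - J(-188, I(3, -1)) = 1/(150 + (-6 + 4)) - (80/7 - 2/7*(-11)) = 1/(150 - 2) - (80/7 + 22/7) = 1/148 - 1*102/7 = 1/148 - 102/7 = -15089/1036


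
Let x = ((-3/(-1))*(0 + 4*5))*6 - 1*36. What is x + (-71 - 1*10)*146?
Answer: -11502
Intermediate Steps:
x = 324 (x = ((-3*(-1))*(0 + 20))*6 - 36 = (3*20)*6 - 36 = 60*6 - 36 = 360 - 36 = 324)
x + (-71 - 1*10)*146 = 324 + (-71 - 1*10)*146 = 324 + (-71 - 10)*146 = 324 - 81*146 = 324 - 11826 = -11502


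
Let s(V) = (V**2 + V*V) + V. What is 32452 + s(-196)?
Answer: 109088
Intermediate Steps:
s(V) = V + 2*V**2 (s(V) = (V**2 + V**2) + V = 2*V**2 + V = V + 2*V**2)
32452 + s(-196) = 32452 - 196*(1 + 2*(-196)) = 32452 - 196*(1 - 392) = 32452 - 196*(-391) = 32452 + 76636 = 109088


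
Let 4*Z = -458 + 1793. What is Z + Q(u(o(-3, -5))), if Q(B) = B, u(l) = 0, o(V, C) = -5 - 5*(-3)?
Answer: 1335/4 ≈ 333.75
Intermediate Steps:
o(V, C) = 10 (o(V, C) = -5 + 15 = 10)
Z = 1335/4 (Z = (-458 + 1793)/4 = (1/4)*1335 = 1335/4 ≈ 333.75)
Z + Q(u(o(-3, -5))) = 1335/4 + 0 = 1335/4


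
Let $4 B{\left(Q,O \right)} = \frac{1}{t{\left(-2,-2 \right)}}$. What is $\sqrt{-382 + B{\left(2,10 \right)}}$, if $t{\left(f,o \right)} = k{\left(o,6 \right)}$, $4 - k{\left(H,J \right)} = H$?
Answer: $\frac{i \sqrt{55002}}{12} \approx 19.544 i$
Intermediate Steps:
$k{\left(H,J \right)} = 4 - H$
$t{\left(f,o \right)} = 4 - o$
$B{\left(Q,O \right)} = \frac{1}{24}$ ($B{\left(Q,O \right)} = \frac{1}{4 \left(4 - -2\right)} = \frac{1}{4 \left(4 + 2\right)} = \frac{1}{4 \cdot 6} = \frac{1}{4} \cdot \frac{1}{6} = \frac{1}{24}$)
$\sqrt{-382 + B{\left(2,10 \right)}} = \sqrt{-382 + \frac{1}{24}} = \sqrt{- \frac{9167}{24}} = \frac{i \sqrt{55002}}{12}$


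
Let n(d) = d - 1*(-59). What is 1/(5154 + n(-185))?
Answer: 1/5028 ≈ 0.00019889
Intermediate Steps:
n(d) = 59 + d (n(d) = d + 59 = 59 + d)
1/(5154 + n(-185)) = 1/(5154 + (59 - 185)) = 1/(5154 - 126) = 1/5028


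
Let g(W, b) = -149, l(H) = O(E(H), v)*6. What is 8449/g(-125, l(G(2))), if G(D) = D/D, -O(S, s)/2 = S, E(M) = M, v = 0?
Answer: -8449/149 ≈ -56.705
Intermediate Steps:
O(S, s) = -2*S
G(D) = 1
l(H) = -12*H (l(H) = -2*H*6 = -12*H)
8449/g(-125, l(G(2))) = 8449/(-149) = 8449*(-1/149) = -8449/149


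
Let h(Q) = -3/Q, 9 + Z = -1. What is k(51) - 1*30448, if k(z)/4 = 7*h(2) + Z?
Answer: -30530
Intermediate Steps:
Z = -10 (Z = -9 - 1 = -10)
k(z) = -82 (k(z) = 4*(7*(-3/2) - 10) = 4*(-21/2 - 10) = 4*(-41/2) = -82)
k(51) - 1*30448 = -82 - 1*30448 = -82 - 30448 = -30530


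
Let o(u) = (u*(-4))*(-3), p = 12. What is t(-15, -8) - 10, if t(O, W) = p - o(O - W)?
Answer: 86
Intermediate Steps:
o(u) = 12*u (o(u) = -4*u*(-3) = 12*u)
t(O, W) = 12 - 12*O + 12*W (t(O, W) = 12 - 12*(O - W) = 12 - (-12*W + 12*O) = 12 + (-12*O + 12*W) = 12 - 12*O + 12*W)
t(-15, -8) - 10 = (12 - 12*(-15) + 12*(-8)) - 10 = (12 + 180 - 96) - 10 = 96 - 10 = 86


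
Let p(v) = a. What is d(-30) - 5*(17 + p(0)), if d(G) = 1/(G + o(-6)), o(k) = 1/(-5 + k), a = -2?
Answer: -24836/331 ≈ -75.033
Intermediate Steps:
p(v) = -2
d(G) = 1/(-1/11 + G) (d(G) = 1/(G + 1/(-5 - 6)) = 1/(G + 1/(-11)) = 1/(G - 1/11) = 1/(-1/11 + G))
d(-30) - 5*(17 + p(0)) = 11/(-1 + 11*(-30)) - 5*(17 - 2) = 11/(-1 - 330) - 5*15 = 11/(-331) - 1*75 = 11*(-1/331) - 75 = -11/331 - 75 = -24836/331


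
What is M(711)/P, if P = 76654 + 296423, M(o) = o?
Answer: 79/41453 ≈ 0.0019058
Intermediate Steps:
P = 373077
M(711)/P = 711/373077 = 711*(1/373077) = 79/41453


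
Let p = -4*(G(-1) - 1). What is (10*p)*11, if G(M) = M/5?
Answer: 528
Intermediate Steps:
G(M) = M/5 (G(M) = M*(1/5) = M/5)
p = 24/5 (p = -4*((1/5)*(-1) - 1) = -4*(-1/5 - 1) = -4*(-6/5) = 24/5 ≈ 4.8000)
(10*p)*11 = (10*(24/5))*11 = 48*11 = 528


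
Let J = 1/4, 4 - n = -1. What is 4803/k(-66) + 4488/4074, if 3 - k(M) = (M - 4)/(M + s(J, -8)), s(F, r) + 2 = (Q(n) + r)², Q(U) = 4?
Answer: 84824326/29197 ≈ 2905.2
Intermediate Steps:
n = 5 (n = 4 - 1*(-1) = 4 + 1 = 5)
J = ¼ ≈ 0.25000
s(F, r) = -2 + (4 + r)²
k(M) = 3 - (-4 + M)/(14 + M) (k(M) = 3 - (M - 4)/(M + (-2 + (4 - 8)²)) = 3 - (-4 + M)/(M + (-2 + (-4)²)) = 3 - (-4 + M)/(M + (-2 + 16)) = 3 - (-4 + M)/(M + 14) = 3 - (-4 + M)/(14 + M))
4803/k(-66) + 4488/4074 = 4803/((2*(23 - 66)/(14 - 66))) + 4488/4074 = 4803/((2*(-43)/(-52))) + 4488*(1/4074) = 4803/((2*(-1/52)*(-43))) + 748/679 = 4803/(43/26) + 748/679 = 4803*(26/43) + 748/679 = 124878/43 + 748/679 = 84824326/29197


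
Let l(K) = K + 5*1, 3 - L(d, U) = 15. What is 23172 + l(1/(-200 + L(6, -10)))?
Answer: 4913523/212 ≈ 23177.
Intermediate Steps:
L(d, U) = -12 (L(d, U) = 3 - 1*15 = 3 - 15 = -12)
l(K) = 5 + K (l(K) = K + 5 = 5 + K)
23172 + l(1/(-200 + L(6, -10))) = 23172 + (5 + 1/(-200 - 12)) = 23172 + (5 + 1/(-212)) = 23172 + (5 - 1/212) = 23172 + 1059/212 = 4913523/212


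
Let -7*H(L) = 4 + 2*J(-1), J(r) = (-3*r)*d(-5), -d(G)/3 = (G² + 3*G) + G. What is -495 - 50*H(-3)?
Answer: -7765/7 ≈ -1109.3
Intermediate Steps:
d(G) = -12*G - 3*G² (d(G) = -3*((G² + 3*G) + G) = -3*(G² + 4*G) = -12*G - 3*G²)
J(r) = 45*r (J(r) = (-3*r)*(-3*(-5)*(4 - 5)) = (-3*r)*(-3*(-5)*(-1)) = -3*r*(-15) = 45*r)
H(L) = 86/7 (H(L) = -(4 + 2*(45*(-1)))/7 = -(4 + 2*(-45))/7 = -(4 - 90)/7 = -⅐*(-86) = 86/7)
-495 - 50*H(-3) = -495 - 50*86/7 = -495 - 4300/7 = -7765/7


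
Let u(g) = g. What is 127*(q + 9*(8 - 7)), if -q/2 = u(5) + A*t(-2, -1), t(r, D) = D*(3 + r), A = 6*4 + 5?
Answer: 7239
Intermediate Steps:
A = 29 (A = 24 + 5 = 29)
q = 48 (q = -2*(5 + 29*(-(3 - 2))) = -2*(5 + 29*(-1*1)) = -2*(5 + 29*(-1)) = -2*(5 - 29) = -2*(-24) = 48)
127*(q + 9*(8 - 7)) = 127*(48 + 9*(8 - 7)) = 127*(48 + 9*1) = 127*(48 + 9) = 127*57 = 7239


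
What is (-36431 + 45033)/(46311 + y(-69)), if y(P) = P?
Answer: 4301/23121 ≈ 0.18602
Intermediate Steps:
(-36431 + 45033)/(46311 + y(-69)) = (-36431 + 45033)/(46311 - 69) = 8602/46242 = 8602*(1/46242) = 4301/23121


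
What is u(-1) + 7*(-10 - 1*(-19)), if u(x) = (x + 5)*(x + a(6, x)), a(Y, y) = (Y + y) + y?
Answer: 75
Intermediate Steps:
a(Y, y) = Y + 2*y
u(x) = (5 + x)*(6 + 3*x) (u(x) = (x + 5)*(x + (6 + 2*x)) = (5 + x)*(6 + 3*x))
u(-1) + 7*(-10 - 1*(-19)) = (30 + 3*(-1)**2 + 21*(-1)) + 7*(-10 - 1*(-19)) = (30 + 3*1 - 21) + 7*(-10 + 19) = (30 + 3 - 21) + 7*9 = 12 + 63 = 75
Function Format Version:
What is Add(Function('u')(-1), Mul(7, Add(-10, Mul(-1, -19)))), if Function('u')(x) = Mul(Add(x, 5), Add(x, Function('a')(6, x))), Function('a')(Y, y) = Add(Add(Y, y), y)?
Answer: 75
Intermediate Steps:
Function('a')(Y, y) = Add(Y, Mul(2, y))
Function('u')(x) = Mul(Add(5, x), Add(6, Mul(3, x))) (Function('u')(x) = Mul(Add(x, 5), Add(x, Add(6, Mul(2, x)))) = Mul(Add(5, x), Add(6, Mul(3, x))))
Add(Function('u')(-1), Mul(7, Add(-10, Mul(-1, -19)))) = Add(Add(30, Mul(3, Pow(-1, 2)), Mul(21, -1)), Mul(7, Add(-10, Mul(-1, -19)))) = Add(Add(30, Mul(3, 1), -21), Mul(7, Add(-10, 19))) = Add(Add(30, 3, -21), Mul(7, 9)) = Add(12, 63) = 75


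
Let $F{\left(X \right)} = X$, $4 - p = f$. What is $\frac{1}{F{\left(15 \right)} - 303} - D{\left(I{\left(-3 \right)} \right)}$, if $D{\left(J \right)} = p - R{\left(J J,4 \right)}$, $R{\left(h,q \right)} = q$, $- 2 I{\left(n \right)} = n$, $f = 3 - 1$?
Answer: $\frac{575}{288} \approx 1.9965$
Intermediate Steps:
$f = 2$ ($f = 3 - 1 = 2$)
$I{\left(n \right)} = - \frac{n}{2}$
$p = 2$ ($p = 4 - 2 = 2$)
$D{\left(J \right)} = -2$ ($D{\left(J \right)} = 2 - 4 = -2$)
$\frac{1}{F{\left(15 \right)} - 303} - D{\left(I{\left(-3 \right)} \right)} = \frac{1}{15 - 303} - -2 = \frac{1}{-288} + 2 = - \frac{1}{288} + 2 = \frac{575}{288}$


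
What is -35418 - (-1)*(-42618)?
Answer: -78036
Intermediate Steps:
-35418 - (-1)*(-42618) = -35418 - 1*42618 = -35418 - 42618 = -78036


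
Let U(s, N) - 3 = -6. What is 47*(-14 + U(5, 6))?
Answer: -799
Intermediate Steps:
U(s, N) = -3 (U(s, N) = 3 - 6 = -3)
47*(-14 + U(5, 6)) = 47*(-14 - 3) = 47*(-17) = -799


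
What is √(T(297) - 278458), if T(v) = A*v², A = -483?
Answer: I*√42883405 ≈ 6548.5*I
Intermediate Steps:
T(v) = -483*v²
√(T(297) - 278458) = √(-483*297² - 278458) = √(-483*88209 - 278458) = √(-42604947 - 278458) = √(-42883405) = I*√42883405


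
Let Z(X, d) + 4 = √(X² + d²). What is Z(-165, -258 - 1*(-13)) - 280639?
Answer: -280643 + 5*√3490 ≈ -2.8035e+5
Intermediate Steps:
Z(X, d) = -4 + √(X² + d²)
Z(-165, -258 - 1*(-13)) - 280639 = (-4 + √((-165)² + (-258 - 1*(-13))²)) - 280639 = (-4 + √(27225 + (-258 + 13)²)) - 280639 = (-4 + √(27225 + (-245)²)) - 280639 = (-4 + √(27225 + 60025)) - 280639 = (-4 + √87250) - 280639 = (-4 + 5*√3490) - 280639 = -280643 + 5*√3490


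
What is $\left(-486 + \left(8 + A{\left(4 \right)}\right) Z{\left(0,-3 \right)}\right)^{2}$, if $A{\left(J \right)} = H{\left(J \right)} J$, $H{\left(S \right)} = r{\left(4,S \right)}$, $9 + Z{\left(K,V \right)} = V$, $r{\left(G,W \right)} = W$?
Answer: $599076$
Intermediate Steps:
$Z{\left(K,V \right)} = -9 + V$
$H{\left(S \right)} = S$
$A{\left(J \right)} = J^{2}$ ($A{\left(J \right)} = J J = J^{2}$)
$\left(-486 + \left(8 + A{\left(4 \right)}\right) Z{\left(0,-3 \right)}\right)^{2} = \left(-486 + \left(8 + 4^{2}\right) \left(-9 - 3\right)\right)^{2} = \left(-486 + \left(8 + 16\right) \left(-12\right)\right)^{2} = \left(-486 + 24 \left(-12\right)\right)^{2} = \left(-486 - 288\right)^{2} = \left(-774\right)^{2} = 599076$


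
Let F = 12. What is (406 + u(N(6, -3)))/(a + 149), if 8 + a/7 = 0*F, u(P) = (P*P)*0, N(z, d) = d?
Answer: 406/93 ≈ 4.3656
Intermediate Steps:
u(P) = 0 (u(P) = P²*0 = 0)
a = -56 (a = -56 + 7*(0*12) = -56 + 7*0 = -56 + 0 = -56)
(406 + u(N(6, -3)))/(a + 149) = (406 + 0)/(-56 + 149) = 406/93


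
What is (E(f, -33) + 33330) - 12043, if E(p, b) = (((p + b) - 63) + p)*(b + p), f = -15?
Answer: 27335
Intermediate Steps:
E(p, b) = (b + p)*(-63 + b + 2*p) (E(p, b) = (((b + p) - 63) + p)*(b + p) = ((-63 + b + p) + p)*(b + p) = (-63 + b + 2*p)*(b + p) = (b + p)*(-63 + b + 2*p))
(E(f, -33) + 33330) - 12043 = (((-33)**2 - 63*(-33) - 63*(-15) + 2*(-15)**2 + 3*(-33)*(-15)) + 33330) - 12043 = ((1089 + 2079 + 945 + 2*225 + 1485) + 33330) - 12043 = ((1089 + 2079 + 945 + 450 + 1485) + 33330) - 12043 = (6048 + 33330) - 12043 = 39378 - 12043 = 27335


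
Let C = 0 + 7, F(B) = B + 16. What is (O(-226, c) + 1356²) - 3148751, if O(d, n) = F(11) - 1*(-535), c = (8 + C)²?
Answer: -1309453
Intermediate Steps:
F(B) = 16 + B
C = 7
c = 225 (c = (8 + 7)² = 15² = 225)
O(d, n) = 562 (O(d, n) = (16 + 11) - 1*(-535) = 27 + 535 = 562)
(O(-226, c) + 1356²) - 3148751 = (562 + 1356²) - 3148751 = (562 + 1838736) - 3148751 = 1839298 - 3148751 = -1309453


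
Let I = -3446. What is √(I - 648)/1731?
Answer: I*√4094/1731 ≈ 0.036964*I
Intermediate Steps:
√(I - 648)/1731 = √(-3446 - 648)/1731 = √(-4094)*(1/1731) = (I*√4094)*(1/1731) = I*√4094/1731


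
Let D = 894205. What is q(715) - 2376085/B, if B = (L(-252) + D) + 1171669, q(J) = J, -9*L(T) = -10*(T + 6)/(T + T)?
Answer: 557445752425/780900577 ≈ 713.85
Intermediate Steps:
L(T) = 5*(6 + T)/(9*T) (L(T) = -(-10)*(T + 6)/(T + T)/9 = -(-10)*(6 + T)/((2*T))/9 = -(-10)*(6 + T)*(1/(2*T))/9 = -(-10)*(6 + T)/(2*T)/9 = -(-5)*(6 + T)/(9*T) = 5*(6 + T)/(9*T))
B = 780900577/378 (B = ((5/9)*(6 - 252)/(-252) + 894205) + 1171669 = ((5/9)*(-1/252)*(-246) + 894205) + 1171669 = (205/378 + 894205) + 1171669 = 338009695/378 + 1171669 = 780900577/378 ≈ 2.0659e+6)
q(715) - 2376085/B = 715 - 2376085/780900577/378 = 715 - 2376085*378/780900577 = 715 - 898160130/780900577 = 557445752425/780900577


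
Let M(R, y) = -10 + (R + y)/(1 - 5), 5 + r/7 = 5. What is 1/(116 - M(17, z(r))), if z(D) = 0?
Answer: 4/521 ≈ 0.0076775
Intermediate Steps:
r = 0 (r = -35 + 7*5 = -35 + 35 = 0)
M(R, y) = -10 - R/4 - y/4 (M(R, y) = -10 + (R + y)/(-4) = -10 + (R + y)*(-1/4) = -10 + (-R/4 - y/4) = -10 - R/4 - y/4)
1/(116 - M(17, z(r))) = 1/(116 - (-10 - 1/4*17 - 1/4*0)) = 1/(116 - (-10 - 17/4 + 0)) = 1/(116 - 1*(-57/4)) = 1/(116 + 57/4) = 1/(521/4) = 4/521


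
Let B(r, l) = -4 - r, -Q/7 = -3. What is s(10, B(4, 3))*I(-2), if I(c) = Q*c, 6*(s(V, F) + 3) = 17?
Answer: 7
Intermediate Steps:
Q = 21 (Q = -7*(-3) = 21)
s(V, F) = -1/6 (s(V, F) = -3 + (1/6)*17 = -3 + 17/6 = -1/6)
I(c) = 21*c
s(10, B(4, 3))*I(-2) = -7*(-2)/2 = -1/6*(-42) = 7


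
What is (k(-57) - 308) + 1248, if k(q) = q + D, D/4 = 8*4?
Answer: 1011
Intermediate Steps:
D = 128 (D = 4*(8*4) = 4*32 = 128)
k(q) = 128 + q (k(q) = q + 128 = 128 + q)
(k(-57) - 308) + 1248 = ((128 - 57) - 308) + 1248 = (71 - 308) + 1248 = -237 + 1248 = 1011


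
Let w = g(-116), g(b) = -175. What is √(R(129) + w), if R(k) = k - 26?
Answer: 6*I*√2 ≈ 8.4853*I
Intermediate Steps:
w = -175
R(k) = -26 + k
√(R(129) + w) = √((-26 + 129) - 175) = √(103 - 175) = √(-72) = 6*I*√2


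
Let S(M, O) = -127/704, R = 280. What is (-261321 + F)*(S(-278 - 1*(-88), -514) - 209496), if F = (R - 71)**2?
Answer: 4012337885755/88 ≈ 4.5595e+10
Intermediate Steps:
S(M, O) = -127/704 (S(M, O) = -127*1/704 = -127/704)
F = 43681 (F = (280 - 71)**2 = 209**2 = 43681)
(-261321 + F)*(S(-278 - 1*(-88), -514) - 209496) = (-261321 + 43681)*(-127/704 - 209496) = -217640*(-147485311/704) = 4012337885755/88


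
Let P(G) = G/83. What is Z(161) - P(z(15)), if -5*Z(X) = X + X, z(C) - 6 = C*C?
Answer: -27881/415 ≈ -67.183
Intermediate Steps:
z(C) = 6 + C² (z(C) = 6 + C*C = 6 + C²)
Z(X) = -2*X/5 (Z(X) = -(X + X)/5 = -2*X/5)
P(G) = G/83 (P(G) = G*(1/83) = G/83)
Z(161) - P(z(15)) = -⅖*161 - (6 + 15²)/83 = -322/5 - (6 + 225)/83 = -322/5 - 231/83 = -27881/415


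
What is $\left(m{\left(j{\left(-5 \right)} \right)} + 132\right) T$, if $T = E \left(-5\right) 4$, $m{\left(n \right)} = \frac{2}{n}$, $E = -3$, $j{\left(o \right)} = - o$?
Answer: $7944$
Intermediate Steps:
$T = 60$ ($T = \left(-3\right) \left(-5\right) 4 = 15 \cdot 4 = 60$)
$\left(m{\left(j{\left(-5 \right)} \right)} + 132\right) T = \left(\frac{2}{\left(-1\right) \left(-5\right)} + 132\right) 60 = \left(\frac{2}{5} + 132\right) 60 = \frac{662}{5} \cdot 60 = 7944$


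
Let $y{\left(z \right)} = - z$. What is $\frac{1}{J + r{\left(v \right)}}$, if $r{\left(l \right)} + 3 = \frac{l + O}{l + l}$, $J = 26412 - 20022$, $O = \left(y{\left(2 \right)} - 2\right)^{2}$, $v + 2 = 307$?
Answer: $\frac{610}{3896391} \approx 0.00015656$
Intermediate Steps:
$v = 305$ ($v = -2 + 307 = 305$)
$O = 16$ ($O = \left(\left(-1\right) 2 - 2\right)^{2} = \left(-2 - 2\right)^{2} = \left(-4\right)^{2} = 16$)
$J = 6390$ ($J = 26412 - 20022 = 6390$)
$r{\left(l \right)} = -3 + \frac{16 + l}{2 l}$ ($r{\left(l \right)} = -3 + \frac{l + 16}{l + l} = -3 + \frac{16 + l}{2 l}$)
$\frac{1}{J + r{\left(v \right)}} = \frac{1}{6390 - \left(\frac{5}{2} - \frac{8}{305}\right)} = \frac{1}{6390 + \left(- \frac{5}{2} + 8 \cdot \frac{1}{305}\right)} = \frac{1}{6390 + \left(- \frac{5}{2} + \frac{8}{305}\right)} = \frac{1}{6390 - \frac{1509}{610}} = \frac{1}{\frac{3896391}{610}} = \frac{610}{3896391}$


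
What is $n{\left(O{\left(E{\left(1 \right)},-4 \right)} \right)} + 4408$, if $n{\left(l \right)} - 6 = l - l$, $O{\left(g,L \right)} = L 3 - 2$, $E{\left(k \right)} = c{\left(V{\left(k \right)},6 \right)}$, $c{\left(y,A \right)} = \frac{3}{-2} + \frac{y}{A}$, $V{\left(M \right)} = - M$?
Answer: $4414$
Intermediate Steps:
$c{\left(y,A \right)} = - \frac{3}{2} + \frac{y}{A}$ ($c{\left(y,A \right)} = 3 \left(- \frac{1}{2}\right) + \frac{y}{A} = - \frac{3}{2} + \frac{y}{A}$)
$E{\left(k \right)} = - \frac{3}{2} - \frac{k}{6}$ ($E{\left(k \right)} = - \frac{3}{2} + \frac{\left(-1\right) k}{6} = - \frac{3}{2} + - k \frac{1}{6} = - \frac{3}{2} - \frac{k}{6}$)
$O{\left(g,L \right)} = -2 + 3 L$ ($O{\left(g,L \right)} = 3 L - 2 = -2 + 3 L$)
$n{\left(l \right)} = 6$ ($n{\left(l \right)} = 6 + \left(l - l\right) = 6 + 0 = 6$)
$n{\left(O{\left(E{\left(1 \right)},-4 \right)} \right)} + 4408 = 6 + 4408 = 4414$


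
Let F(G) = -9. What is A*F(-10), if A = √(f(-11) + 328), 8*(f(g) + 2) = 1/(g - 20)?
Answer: -27*√556946/124 ≈ -162.50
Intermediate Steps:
f(g) = -2 + 1/(8*(-20 + g)) (f(g) = -2 + 1/(8*(g - 20)) = -2 + 1/(8*(-20 + g)))
A = 3*√556946/124 (A = √((321 - 16*(-11))/(8*(-20 - 11)) + 328) = √((⅛)*(321 + 176)/(-31) + 328) = √((⅛)*(-1/31)*497 + 328) = √(-497/248 + 328) = √(80847/248) = 3*√556946/124 ≈ 18.055)
A*F(-10) = (3*√556946/124)*(-9) = -27*√556946/124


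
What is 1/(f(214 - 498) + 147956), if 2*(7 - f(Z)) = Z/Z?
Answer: 2/295925 ≈ 6.7585e-6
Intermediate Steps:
f(Z) = 13/2 (f(Z) = 7 - Z/(2*Z) = 7 - 1/2*1 = 7 - 1/2 = 13/2)
1/(f(214 - 498) + 147956) = 1/(13/2 + 147956) = 1/(295925/2) = 2/295925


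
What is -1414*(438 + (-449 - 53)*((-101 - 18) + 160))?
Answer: 28483616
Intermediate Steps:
-1414*(438 + (-449 - 53)*((-101 - 18) + 160)) = -1414*(438 - 502*(-119 + 160)) = -1414*(438 - 502*41) = -1414*(438 - 20582) = -1414*(-20144) = 28483616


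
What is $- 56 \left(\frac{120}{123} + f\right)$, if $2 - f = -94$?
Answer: $- \frac{222656}{41} \approx -5430.6$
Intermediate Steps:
$f = 96$ ($f = 2 - -94 = 2 + 94 = 96$)
$- 56 \left(\frac{120}{123} + f\right) = - 56 \left(\frac{120}{123} + 96\right) = - 56 \left(120 \cdot \frac{1}{123} + 96\right) = - 56 \left(\frac{40}{41} + 96\right) = \left(-56\right) \frac{3976}{41} = - \frac{222656}{41}$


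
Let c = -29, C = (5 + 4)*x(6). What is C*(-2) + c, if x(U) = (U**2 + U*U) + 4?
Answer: -1397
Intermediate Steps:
x(U) = 4 + 2*U**2 (x(U) = (U**2 + U**2) + 4 = 2*U**2 + 4 = 4 + 2*U**2)
C = 684 (C = (5 + 4)*(4 + 2*6**2) = 9*(4 + 2*36) = 9*(4 + 72) = 9*76 = 684)
C*(-2) + c = 684*(-2) - 29 = -1368 - 29 = -1397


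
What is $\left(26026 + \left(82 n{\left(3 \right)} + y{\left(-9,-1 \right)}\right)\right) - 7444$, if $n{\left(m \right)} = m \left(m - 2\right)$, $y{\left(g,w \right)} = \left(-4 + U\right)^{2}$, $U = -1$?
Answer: $18853$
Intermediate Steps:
$y{\left(g,w \right)} = 25$ ($y{\left(g,w \right)} = \left(-4 - 1\right)^{2} = \left(-5\right)^{2} = 25$)
$n{\left(m \right)} = m \left(-2 + m\right)$
$\left(26026 + \left(82 n{\left(3 \right)} + y{\left(-9,-1 \right)}\right)\right) - 7444 = \left(26026 + \left(82 \cdot 3 \left(-2 + 3\right) + 25\right)\right) - 7444 = \left(26026 + \left(82 \cdot 3 \cdot 1 + 25\right)\right) - 7444 = \left(26026 + \left(82 \cdot 3 + 25\right)\right) - 7444 = \left(26026 + \left(246 + 25\right)\right) - 7444 = \left(26026 + 271\right) - 7444 = 26297 - 7444 = 18853$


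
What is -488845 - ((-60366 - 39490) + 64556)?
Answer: -453545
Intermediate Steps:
-488845 - ((-60366 - 39490) + 64556) = -488845 - (-99856 + 64556) = -488845 - 1*(-35300) = -488845 + 35300 = -453545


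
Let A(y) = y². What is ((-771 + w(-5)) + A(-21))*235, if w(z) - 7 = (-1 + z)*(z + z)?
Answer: -61805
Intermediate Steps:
w(z) = 7 + 2*z*(-1 + z) (w(z) = 7 + (-1 + z)*(z + z) = 7 + (-1 + z)*(2*z) = 7 + 2*z*(-1 + z))
((-771 + w(-5)) + A(-21))*235 = ((-771 + (7 - 2*(-5) + 2*(-5)²)) + (-21)²)*235 = ((-771 + (7 + 10 + 2*25)) + 441)*235 = ((-771 + (7 + 10 + 50)) + 441)*235 = ((-771 + 67) + 441)*235 = (-704 + 441)*235 = -263*235 = -61805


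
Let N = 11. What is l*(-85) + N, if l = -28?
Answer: 2391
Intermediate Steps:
l*(-85) + N = -28*(-85) + 11 = 2380 + 11 = 2391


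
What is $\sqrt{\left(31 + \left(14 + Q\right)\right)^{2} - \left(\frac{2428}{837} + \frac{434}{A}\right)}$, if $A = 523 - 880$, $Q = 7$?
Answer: $\frac{\sqrt{60791407278}}{4743} \approx 51.984$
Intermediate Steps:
$A = -357$ ($A = 523 - 880 = -357$)
$\sqrt{\left(31 + \left(14 + Q\right)\right)^{2} - \left(\frac{2428}{837} + \frac{434}{A}\right)} = \sqrt{\left(31 + \left(14 + 7\right)\right)^{2} - \left(- \frac{62}{51} + \frac{2428}{837}\right)} = \sqrt{\left(31 + 21\right)^{2} - \frac{23978}{14229}} = \sqrt{52^{2} + \left(\frac{62}{51} - \frac{2428}{837}\right)} = \sqrt{2704 - \frac{23978}{14229}} = \sqrt{\frac{38451238}{14229}} = \frac{\sqrt{60791407278}}{4743}$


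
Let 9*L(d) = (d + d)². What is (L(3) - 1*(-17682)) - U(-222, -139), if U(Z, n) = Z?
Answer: 17908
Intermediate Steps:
L(d) = 4*d²/9 (L(d) = (d + d)²/9 = (2*d)²/9 = (4*d²)/9 = 4*d²/9)
(L(3) - 1*(-17682)) - U(-222, -139) = ((4/9)*3² - 1*(-17682)) - 1*(-222) = ((4/9)*9 + 17682) + 222 = (4 + 17682) + 222 = 17686 + 222 = 17908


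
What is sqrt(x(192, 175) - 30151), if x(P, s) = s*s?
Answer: sqrt(474) ≈ 21.772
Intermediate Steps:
x(P, s) = s**2
sqrt(x(192, 175) - 30151) = sqrt(175**2 - 30151) = sqrt(30625 - 30151) = sqrt(474)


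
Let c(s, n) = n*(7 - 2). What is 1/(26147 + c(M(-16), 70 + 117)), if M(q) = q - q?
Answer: 1/27082 ≈ 3.6925e-5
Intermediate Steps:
M(q) = 0
c(s, n) = 5*n (c(s, n) = n*5 = 5*n)
1/(26147 + c(M(-16), 70 + 117)) = 1/(26147 + 5*(70 + 117)) = 1/(26147 + 5*187) = 1/(26147 + 935) = 1/27082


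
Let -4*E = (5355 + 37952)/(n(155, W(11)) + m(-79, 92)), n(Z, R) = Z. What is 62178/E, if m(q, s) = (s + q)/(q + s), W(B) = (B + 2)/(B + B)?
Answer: -38799072/43307 ≈ -895.91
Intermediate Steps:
W(B) = (2 + B)/(2*B) (W(B) = (2 + B)/((2*B)) = (2 + B)*(1/(2*B)) = (2 + B)/(2*B))
m(q, s) = 1 (m(q, s) = (q + s)/(q + s) = 1)
E = -43307/624 (E = -(5355 + 37952)/(4*(155 + 1)) = -43307/(4*156) = -1/4*43307/156 = -43307/624 ≈ -69.402)
62178/E = 62178/(-43307/624) = 62178*(-624/43307) = -38799072/43307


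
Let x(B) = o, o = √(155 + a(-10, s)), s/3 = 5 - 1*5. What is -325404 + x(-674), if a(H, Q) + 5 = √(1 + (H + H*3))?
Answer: -325404 + √(150 + I*√39) ≈ -3.2539e+5 + 0.2549*I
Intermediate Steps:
s = 0 (s = 3*(5 - 1*5) = 3*(5 - 5) = 3*0 = 0)
a(H, Q) = -5 + √(1 + 4*H) (a(H, Q) = -5 + √(1 + (H + H*3)) = -5 + √(1 + (H + 3*H)) = -5 + √(1 + 4*H))
o = √(150 + I*√39) (o = √(155 + (-5 + √(1 + 4*(-10)))) = √(155 + (-5 + √(1 - 40))) = √(155 + (-5 + √(-39))) = √(155 + (-5 + I*√39)) = √(150 + I*√39) ≈ 12.25 + 0.2549*I)
x(B) = √(150 + I*√39)
-325404 + x(-674) = -325404 + √(150 + I*√39)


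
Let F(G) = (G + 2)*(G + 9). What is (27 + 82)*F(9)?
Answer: 21582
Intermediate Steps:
F(G) = (2 + G)*(9 + G)
(27 + 82)*F(9) = (27 + 82)*(18 + 9**2 + 11*9) = 109*(18 + 81 + 99) = 109*198 = 21582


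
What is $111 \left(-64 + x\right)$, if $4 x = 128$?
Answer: $-3552$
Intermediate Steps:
$x = 32$ ($x = \frac{1}{4} \cdot 128 = 32$)
$111 \left(-64 + x\right) = 111 \left(-64 + 32\right) = 111 \left(-32\right) = -3552$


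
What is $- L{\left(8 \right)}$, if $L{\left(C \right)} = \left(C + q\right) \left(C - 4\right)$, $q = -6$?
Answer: $-8$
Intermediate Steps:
$L{\left(C \right)} = \left(-6 + C\right) \left(-4 + C\right)$ ($L{\left(C \right)} = \left(C - 6\right) \left(C - 4\right) = \left(-6 + C\right) \left(-4 + C\right)$)
$- L{\left(8 \right)} = - (24 + 8^{2} - 80) = - (24 + 64 - 80) = \left(-1\right) 8 = -8$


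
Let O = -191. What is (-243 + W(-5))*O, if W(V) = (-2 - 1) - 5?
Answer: 47941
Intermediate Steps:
W(V) = -8 (W(V) = -3 - 5 = -8)
(-243 + W(-5))*O = (-243 - 8)*(-191) = -251*(-191) = 47941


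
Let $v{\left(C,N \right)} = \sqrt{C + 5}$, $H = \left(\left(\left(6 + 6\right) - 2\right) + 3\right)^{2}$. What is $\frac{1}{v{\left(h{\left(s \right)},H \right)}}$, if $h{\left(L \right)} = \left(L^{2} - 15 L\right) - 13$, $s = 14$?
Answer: $- \frac{i \sqrt{22}}{22} \approx - 0.2132 i$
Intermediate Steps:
$h{\left(L \right)} = -13 + L^{2} - 15 L$
$H = 169$ ($H = \left(\left(12 - 2\right) + 3\right)^{2} = \left(10 + 3\right)^{2} = 13^{2} = 169$)
$v{\left(C,N \right)} = \sqrt{5 + C}$
$\frac{1}{v{\left(h{\left(s \right)},H \right)}} = \frac{1}{\sqrt{5 - \left(223 - 196\right)}} = \frac{1}{\sqrt{5 - 27}} = \frac{1}{\sqrt{-22}} = \frac{1}{i \sqrt{22}} = - \frac{i \sqrt{22}}{22}$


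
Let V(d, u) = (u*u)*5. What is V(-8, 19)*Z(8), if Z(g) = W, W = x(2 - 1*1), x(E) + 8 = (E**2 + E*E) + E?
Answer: -9025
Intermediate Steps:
V(d, u) = 5*u**2 (V(d, u) = u**2*5 = 5*u**2)
x(E) = -8 + E + 2*E**2 (x(E) = -8 + ((E**2 + E*E) + E) = -8 + ((E**2 + E**2) + E) = -8 + (2*E**2 + E) = -8 + (E + 2*E**2) = -8 + E + 2*E**2)
W = -5 (W = -8 + (2 - 1*1) + 2*(2 - 1*1)**2 = -8 + (2 - 1) + 2*(2 - 1)**2 = -8 + 1 + 2*1**2 = -8 + 1 + 2*1 = -8 + 1 + 2 = -5)
Z(g) = -5
V(-8, 19)*Z(8) = (5*19**2)*(-5) = (5*361)*(-5) = 1805*(-5) = -9025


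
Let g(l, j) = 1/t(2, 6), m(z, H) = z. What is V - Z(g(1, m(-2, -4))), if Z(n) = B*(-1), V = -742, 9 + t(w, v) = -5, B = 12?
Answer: -730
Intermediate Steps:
t(w, v) = -14 (t(w, v) = -9 - 5 = -14)
g(l, j) = -1/14 (g(l, j) = 1/(-14) = -1/14)
Z(n) = -12 (Z(n) = 12*(-1) = -12)
V - Z(g(1, m(-2, -4))) = -742 - 1*(-12) = -742 + 12 = -730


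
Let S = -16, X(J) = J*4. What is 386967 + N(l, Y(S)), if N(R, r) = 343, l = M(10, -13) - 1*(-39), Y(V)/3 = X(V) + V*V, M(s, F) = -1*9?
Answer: 387310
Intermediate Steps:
X(J) = 4*J
M(s, F) = -9
Y(V) = 3*V**2 + 12*V (Y(V) = 3*(4*V + V*V) = 3*(4*V + V**2) = 3*(V**2 + 4*V) = 3*V**2 + 12*V)
l = 30 (l = -9 - 1*(-39) = -9 + 39 = 30)
386967 + N(l, Y(S)) = 386967 + 343 = 387310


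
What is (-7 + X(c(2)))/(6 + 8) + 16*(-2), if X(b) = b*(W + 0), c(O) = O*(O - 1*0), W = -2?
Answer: -463/14 ≈ -33.071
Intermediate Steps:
c(O) = O**2 (c(O) = O*(O + 0) = O*O = O**2)
X(b) = -2*b (X(b) = b*(-2 + 0) = b*(-2) = -2*b)
(-7 + X(c(2)))/(6 + 8) + 16*(-2) = (-7 - 2*2**2)/(6 + 8) + 16*(-2) = (-7 - 2*4)/14 - 32 = (-7 - 8)*(1/14) - 32 = -15*1/14 - 32 = -15/14 - 32 = -463/14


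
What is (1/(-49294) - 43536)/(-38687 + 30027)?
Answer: 429212717/85377208 ≈ 5.0273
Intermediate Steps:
(1/(-49294) - 43536)/(-38687 + 30027) = (-1/49294 - 43536)/(-8660) = -2146063585/49294*(-1/8660) = 429212717/85377208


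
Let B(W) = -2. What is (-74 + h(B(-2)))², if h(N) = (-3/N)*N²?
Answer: 4624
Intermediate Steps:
h(N) = -3*N
(-74 + h(B(-2)))² = (-74 - 3*(-2))² = (-74 + 6)² = (-68)² = 4624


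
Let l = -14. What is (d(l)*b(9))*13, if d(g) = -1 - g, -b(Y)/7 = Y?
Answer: -10647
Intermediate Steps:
b(Y) = -7*Y
(d(l)*b(9))*13 = ((-1 - 1*(-14))*(-7*9))*13 = ((-1 + 14)*(-63))*13 = (13*(-63))*13 = -819*13 = -10647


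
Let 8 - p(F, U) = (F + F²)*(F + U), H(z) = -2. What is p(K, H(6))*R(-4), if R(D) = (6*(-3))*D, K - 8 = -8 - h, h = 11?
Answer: 103536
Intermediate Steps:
K = -11 (K = 8 + (-8 - 1*11) = 8 + (-8 - 11) = 8 - 19 = -11)
p(F, U) = 8 - (F + U)*(F + F²) (p(F, U) = 8 - (F + F²)*(F + U) = 8 - (F + U)*(F + F²))
R(D) = -18*D
p(K, H(6))*R(-4) = (8 - 1*(-11)² - 1*(-11)³ - 1*(-11)*(-2) - 1*(-2)*(-11)²)*(-18*(-4)) = (8 - 1*121 - 1*(-1331) - 22 - 1*(-2)*121)*72 = (8 - 121 + 1331 - 22 + 242)*72 = 1438*72 = 103536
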